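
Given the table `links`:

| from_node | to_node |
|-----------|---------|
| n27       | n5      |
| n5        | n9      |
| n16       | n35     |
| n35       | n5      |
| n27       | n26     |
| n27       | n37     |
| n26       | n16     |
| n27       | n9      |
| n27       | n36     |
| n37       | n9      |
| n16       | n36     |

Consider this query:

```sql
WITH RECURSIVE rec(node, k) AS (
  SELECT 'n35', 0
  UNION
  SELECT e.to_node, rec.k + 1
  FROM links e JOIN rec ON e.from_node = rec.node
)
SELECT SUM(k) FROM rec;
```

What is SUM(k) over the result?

3

Base: (n35, k=0).
Iteration 1: edges from {n35} -> (n5, k=1).
Iteration 2: edges from {n5} -> (n9, k=2).
Iteration 3: no outgoing edges from {n9}; recursion stops.
SUM(k) = 0 + 1 + 2 = 3.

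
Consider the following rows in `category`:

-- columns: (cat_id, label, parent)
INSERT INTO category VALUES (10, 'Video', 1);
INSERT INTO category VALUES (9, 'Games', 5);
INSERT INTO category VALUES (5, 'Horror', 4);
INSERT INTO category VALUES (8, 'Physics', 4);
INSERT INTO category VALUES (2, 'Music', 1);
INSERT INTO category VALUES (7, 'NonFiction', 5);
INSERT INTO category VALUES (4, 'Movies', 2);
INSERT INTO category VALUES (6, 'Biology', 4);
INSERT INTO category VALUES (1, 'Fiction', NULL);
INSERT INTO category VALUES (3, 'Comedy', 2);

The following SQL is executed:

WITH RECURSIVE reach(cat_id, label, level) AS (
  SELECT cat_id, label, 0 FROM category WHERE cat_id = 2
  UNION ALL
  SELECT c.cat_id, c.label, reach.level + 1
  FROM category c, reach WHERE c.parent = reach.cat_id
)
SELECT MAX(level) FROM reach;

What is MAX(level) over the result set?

Base: cat_id=2 (Music) at level 0.
Iteration 1: rows with parent in {2} -> Comedy (id 3, level 1), Movies (id 4, level 1).
Iteration 2: rows with parent in {3,4} -> Horror (id 5, level 2), Biology (id 6, level 2), Physics (id 8, level 2).
Iteration 3: rows with parent in {5,6,8} -> NonFiction (id 7, level 3), Games (id 9, level 3).
Iteration 4: no rows with parent in {7,9}; recursion stops.
level values: 0, 1, 1, 2, 2, 2, 3, 3; the maximum is 3.

3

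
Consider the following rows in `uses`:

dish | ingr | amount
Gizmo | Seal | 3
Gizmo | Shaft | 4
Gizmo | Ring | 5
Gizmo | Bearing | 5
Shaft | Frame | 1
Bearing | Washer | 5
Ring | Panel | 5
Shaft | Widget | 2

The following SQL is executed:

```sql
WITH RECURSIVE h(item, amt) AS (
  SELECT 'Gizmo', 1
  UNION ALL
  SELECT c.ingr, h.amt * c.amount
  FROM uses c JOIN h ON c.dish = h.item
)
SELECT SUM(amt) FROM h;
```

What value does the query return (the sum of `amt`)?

Base: (Gizmo, amt=1).
Iteration 1: components of {Gizmo} -> Bearing = 1*5 = 5, Ring = 1*5 = 5, Seal = 1*3 = 3, Shaft = 1*4 = 4.
Iteration 2: components of {Bearing,Ring,Seal,Shaft} -> Frame = 4*1 = 4, Panel = 5*5 = 25, Washer = 5*5 = 25, Widget = 4*2 = 8.
Iteration 3: no further components; recursion stops.
SUM(amt) = 1 + 3 + 4 + 5 + 5 + 4 + 8 + 25 + 25 = 80.

80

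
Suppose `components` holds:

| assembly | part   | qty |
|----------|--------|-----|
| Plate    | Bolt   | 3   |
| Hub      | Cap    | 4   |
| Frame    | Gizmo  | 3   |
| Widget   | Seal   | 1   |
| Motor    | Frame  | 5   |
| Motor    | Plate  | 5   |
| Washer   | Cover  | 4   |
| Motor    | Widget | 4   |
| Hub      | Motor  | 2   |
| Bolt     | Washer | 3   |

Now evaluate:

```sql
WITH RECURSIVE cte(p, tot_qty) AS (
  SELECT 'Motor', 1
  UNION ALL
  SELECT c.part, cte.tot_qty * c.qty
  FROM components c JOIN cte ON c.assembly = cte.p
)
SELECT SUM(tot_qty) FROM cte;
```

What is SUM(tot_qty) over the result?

274

Base: (Motor, tot_qty=1).
Iteration 1: components of {Motor} -> Frame = 1*5 = 5, Plate = 1*5 = 5, Widget = 1*4 = 4.
Iteration 2: components of {Frame,Plate,Widget} -> Bolt = 5*3 = 15, Gizmo = 5*3 = 15, Seal = 4*1 = 4.
Iteration 3: components of {Bolt,Gizmo,Seal} -> Washer = 15*3 = 45.
Iteration 4: components of {Washer} -> Cover = 45*4 = 180.
Iteration 5: no further components; recursion stops.
SUM(tot_qty) = 1 + 4 + 5 + 5 + 4 + 15 + 15 + 45 + 180 = 274.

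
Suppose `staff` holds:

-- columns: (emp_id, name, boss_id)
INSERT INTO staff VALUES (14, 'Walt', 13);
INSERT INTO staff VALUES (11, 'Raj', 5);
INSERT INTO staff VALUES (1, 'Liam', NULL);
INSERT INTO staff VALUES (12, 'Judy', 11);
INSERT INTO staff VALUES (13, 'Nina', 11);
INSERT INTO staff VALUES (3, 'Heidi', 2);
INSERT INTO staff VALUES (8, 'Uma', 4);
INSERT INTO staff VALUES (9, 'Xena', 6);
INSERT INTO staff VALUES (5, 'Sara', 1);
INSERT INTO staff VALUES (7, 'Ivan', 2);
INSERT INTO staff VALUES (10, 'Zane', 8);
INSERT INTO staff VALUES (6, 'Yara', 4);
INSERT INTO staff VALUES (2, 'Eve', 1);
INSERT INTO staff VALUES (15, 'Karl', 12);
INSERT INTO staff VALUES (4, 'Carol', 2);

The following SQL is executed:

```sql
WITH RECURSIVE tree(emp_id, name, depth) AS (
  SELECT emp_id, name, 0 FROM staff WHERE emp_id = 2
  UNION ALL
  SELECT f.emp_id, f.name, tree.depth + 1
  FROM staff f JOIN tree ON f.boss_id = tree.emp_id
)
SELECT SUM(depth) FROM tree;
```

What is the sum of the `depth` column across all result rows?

Base: emp_id=2 (Eve) at depth 0.
Iteration 1: rows with boss_id in {2} -> Heidi (id 3, depth 1), Carol (id 4, depth 1), Ivan (id 7, depth 1).
Iteration 2: rows with boss_id in {3,4,7} -> Yara (id 6, depth 2), Uma (id 8, depth 2).
Iteration 3: rows with boss_id in {6,8} -> Xena (id 9, depth 3), Zane (id 10, depth 3).
Iteration 4: no rows with boss_id in {9,10}; recursion stops.
SUM(depth) = 0 + 1 + 1 + 1 + 2 + 2 + 3 + 3 = 13.

13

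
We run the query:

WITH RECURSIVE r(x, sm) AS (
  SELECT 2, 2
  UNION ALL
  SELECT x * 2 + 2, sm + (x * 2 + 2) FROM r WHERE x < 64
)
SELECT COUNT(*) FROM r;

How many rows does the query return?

6

Base: x=2, sm=2.
Iteration 1: 2 < 64 holds -> x = 2 * 2 + 2 = 6, sm = 2 + 6 = 8.
Iteration 2: 6 < 64 holds -> x = 6 * 2 + 2 = 14, sm = 8 + 14 = 22.
Iteration 3: 14 < 64 holds -> x = 14 * 2 + 2 = 30, sm = 22 + 30 = 52.
Iteration 4: 30 < 64 holds -> x = 30 * 2 + 2 = 62, sm = 52 + 62 = 114.
Iteration 5: 62 < 64 holds -> x = 62 * 2 + 2 = 126, sm = 114 + 126 = 240.
Iteration 6: 126 < 64 fails; recursion stops.
Total rows emitted: 6.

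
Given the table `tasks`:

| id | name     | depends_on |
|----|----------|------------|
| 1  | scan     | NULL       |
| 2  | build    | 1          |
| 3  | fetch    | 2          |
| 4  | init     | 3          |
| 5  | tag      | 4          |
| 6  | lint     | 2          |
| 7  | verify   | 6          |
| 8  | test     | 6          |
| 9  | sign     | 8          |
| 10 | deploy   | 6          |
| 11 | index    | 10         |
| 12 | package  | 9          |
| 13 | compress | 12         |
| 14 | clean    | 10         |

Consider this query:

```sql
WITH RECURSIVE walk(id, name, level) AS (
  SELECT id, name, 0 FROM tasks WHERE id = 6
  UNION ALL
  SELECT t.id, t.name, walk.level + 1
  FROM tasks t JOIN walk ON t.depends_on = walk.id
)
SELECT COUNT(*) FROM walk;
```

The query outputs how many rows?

9

Base: id=6 (lint) at level 0.
Iteration 1: rows with depends_on in {6} -> verify (id 7, level 1), test (id 8, level 1), deploy (id 10, level 1).
Iteration 2: rows with depends_on in {7,8,10} -> sign (id 9, level 2), index (id 11, level 2), clean (id 14, level 2).
Iteration 3: rows with depends_on in {9,11,14} -> package (id 12, level 3).
Iteration 4: rows with depends_on in {12} -> compress (id 13, level 4).
Iteration 5: no rows with depends_on in {13}; recursion stops.
Total rows emitted: 9.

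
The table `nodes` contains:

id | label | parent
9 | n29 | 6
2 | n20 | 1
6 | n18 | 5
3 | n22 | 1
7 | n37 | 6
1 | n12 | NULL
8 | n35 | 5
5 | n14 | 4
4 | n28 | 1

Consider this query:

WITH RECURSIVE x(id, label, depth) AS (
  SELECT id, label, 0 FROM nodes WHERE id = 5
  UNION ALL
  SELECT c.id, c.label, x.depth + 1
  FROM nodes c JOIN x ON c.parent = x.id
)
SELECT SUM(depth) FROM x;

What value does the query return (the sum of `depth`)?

Base: id=5 (n14) at depth 0.
Iteration 1: rows with parent in {5} -> n18 (id 6, depth 1), n35 (id 8, depth 1).
Iteration 2: rows with parent in {6,8} -> n37 (id 7, depth 2), n29 (id 9, depth 2).
Iteration 3: no rows with parent in {7,9}; recursion stops.
SUM(depth) = 0 + 1 + 1 + 2 + 2 = 6.

6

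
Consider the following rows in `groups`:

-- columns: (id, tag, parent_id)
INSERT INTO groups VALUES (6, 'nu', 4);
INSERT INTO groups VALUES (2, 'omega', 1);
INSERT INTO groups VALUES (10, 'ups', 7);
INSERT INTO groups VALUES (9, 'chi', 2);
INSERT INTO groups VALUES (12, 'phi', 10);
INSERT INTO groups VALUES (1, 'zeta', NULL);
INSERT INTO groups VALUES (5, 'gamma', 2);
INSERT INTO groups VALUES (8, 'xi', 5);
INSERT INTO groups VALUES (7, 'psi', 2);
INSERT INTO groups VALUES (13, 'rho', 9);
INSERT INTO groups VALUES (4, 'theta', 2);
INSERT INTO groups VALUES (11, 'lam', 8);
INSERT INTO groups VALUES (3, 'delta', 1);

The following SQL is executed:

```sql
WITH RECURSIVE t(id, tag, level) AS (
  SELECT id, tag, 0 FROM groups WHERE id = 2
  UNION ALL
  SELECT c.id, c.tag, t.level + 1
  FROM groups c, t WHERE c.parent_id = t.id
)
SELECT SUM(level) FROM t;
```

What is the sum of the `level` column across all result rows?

18

Base: id=2 (omega) at level 0.
Iteration 1: rows with parent_id in {2} -> theta (id 4, level 1), gamma (id 5, level 1), psi (id 7, level 1), chi (id 9, level 1).
Iteration 2: rows with parent_id in {4,5,7,9} -> nu (id 6, level 2), xi (id 8, level 2), ups (id 10, level 2), rho (id 13, level 2).
Iteration 3: rows with parent_id in {6,8,10,13} -> lam (id 11, level 3), phi (id 12, level 3).
Iteration 4: no rows with parent_id in {11,12}; recursion stops.
SUM(level) = 0 + 1 + 1 + 1 + 1 + 2 + 2 + 2 + 2 + 3 + 3 = 18.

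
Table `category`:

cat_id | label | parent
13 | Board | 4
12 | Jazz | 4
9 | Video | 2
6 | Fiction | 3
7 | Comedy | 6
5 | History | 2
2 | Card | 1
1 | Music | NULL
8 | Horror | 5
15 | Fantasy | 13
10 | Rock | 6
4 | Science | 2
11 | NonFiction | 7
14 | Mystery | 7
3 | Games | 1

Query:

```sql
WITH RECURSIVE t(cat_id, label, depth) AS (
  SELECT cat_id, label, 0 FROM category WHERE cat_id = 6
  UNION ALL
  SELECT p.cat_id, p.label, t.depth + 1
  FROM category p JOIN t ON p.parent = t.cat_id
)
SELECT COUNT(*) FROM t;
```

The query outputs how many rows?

5

Base: cat_id=6 (Fiction) at depth 0.
Iteration 1: rows with parent in {6} -> Comedy (id 7, depth 1), Rock (id 10, depth 1).
Iteration 2: rows with parent in {7,10} -> NonFiction (id 11, depth 2), Mystery (id 14, depth 2).
Iteration 3: no rows with parent in {11,14}; recursion stops.
Total rows emitted: 5.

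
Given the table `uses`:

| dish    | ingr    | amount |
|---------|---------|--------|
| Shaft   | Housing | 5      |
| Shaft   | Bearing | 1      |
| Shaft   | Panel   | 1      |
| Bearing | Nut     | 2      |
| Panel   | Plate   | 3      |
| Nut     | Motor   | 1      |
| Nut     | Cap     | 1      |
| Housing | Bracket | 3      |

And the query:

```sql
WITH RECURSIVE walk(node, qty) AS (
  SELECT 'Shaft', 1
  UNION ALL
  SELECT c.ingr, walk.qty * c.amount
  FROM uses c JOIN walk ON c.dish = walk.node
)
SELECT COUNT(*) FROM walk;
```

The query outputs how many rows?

Base: (Shaft, qty=1).
Iteration 1: components of {Shaft} -> Bearing = 1*1 = 1, Housing = 1*5 = 5, Panel = 1*1 = 1.
Iteration 2: components of {Bearing,Housing,Panel} -> Bracket = 5*3 = 15, Nut = 1*2 = 2, Plate = 1*3 = 3.
Iteration 3: components of {Bracket,Nut,Plate} -> Cap = 2*1 = 2, Motor = 2*1 = 2.
Iteration 4: no further components; recursion stops.
Total rows emitted: 9.

9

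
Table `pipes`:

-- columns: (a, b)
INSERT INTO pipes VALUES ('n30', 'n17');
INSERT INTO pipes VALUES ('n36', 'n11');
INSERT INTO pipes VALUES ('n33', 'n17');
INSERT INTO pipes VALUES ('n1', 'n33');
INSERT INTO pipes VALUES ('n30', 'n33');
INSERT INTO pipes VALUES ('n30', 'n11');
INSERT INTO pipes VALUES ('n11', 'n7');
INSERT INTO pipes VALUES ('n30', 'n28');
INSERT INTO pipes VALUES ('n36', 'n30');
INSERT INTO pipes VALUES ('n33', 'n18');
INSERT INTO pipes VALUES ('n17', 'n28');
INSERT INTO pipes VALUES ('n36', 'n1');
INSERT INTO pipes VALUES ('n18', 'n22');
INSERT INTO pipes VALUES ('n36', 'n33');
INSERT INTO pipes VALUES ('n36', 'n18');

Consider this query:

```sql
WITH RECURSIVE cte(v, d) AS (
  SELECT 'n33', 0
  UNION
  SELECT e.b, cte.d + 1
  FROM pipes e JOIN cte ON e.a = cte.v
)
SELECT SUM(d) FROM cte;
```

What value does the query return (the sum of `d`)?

6

Base: (n33, d=0).
Iteration 1: edges from {n33} -> (n17, d=1), (n18, d=1).
Iteration 2: edges from {n17,n18} -> (n22, d=2), (n28, d=2).
Iteration 3: no outgoing edges from {n22,n28}; recursion stops.
SUM(d) = 0 + 1 + 1 + 2 + 2 = 6.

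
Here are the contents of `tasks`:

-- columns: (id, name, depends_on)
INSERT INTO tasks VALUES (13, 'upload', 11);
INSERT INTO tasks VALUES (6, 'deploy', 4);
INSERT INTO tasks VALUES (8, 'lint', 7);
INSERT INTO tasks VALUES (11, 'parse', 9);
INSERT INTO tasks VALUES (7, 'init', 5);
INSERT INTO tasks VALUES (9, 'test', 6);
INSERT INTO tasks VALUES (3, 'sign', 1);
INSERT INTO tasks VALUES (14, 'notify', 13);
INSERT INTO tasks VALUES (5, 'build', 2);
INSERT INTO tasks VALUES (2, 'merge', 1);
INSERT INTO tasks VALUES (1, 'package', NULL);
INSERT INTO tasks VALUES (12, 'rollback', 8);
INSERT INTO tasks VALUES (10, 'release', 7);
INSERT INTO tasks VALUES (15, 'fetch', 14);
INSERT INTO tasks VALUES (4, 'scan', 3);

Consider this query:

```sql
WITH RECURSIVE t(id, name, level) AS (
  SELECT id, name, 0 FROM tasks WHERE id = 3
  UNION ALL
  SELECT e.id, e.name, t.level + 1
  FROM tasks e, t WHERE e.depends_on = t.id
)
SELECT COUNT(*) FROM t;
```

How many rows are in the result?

Base: id=3 (sign) at level 0.
Iteration 1: rows with depends_on in {3} -> scan (id 4, level 1).
Iteration 2: rows with depends_on in {4} -> deploy (id 6, level 2).
Iteration 3: rows with depends_on in {6} -> test (id 9, level 3).
Iteration 4: rows with depends_on in {9} -> parse (id 11, level 4).
Iteration 5: rows with depends_on in {11} -> upload (id 13, level 5).
Iteration 6: rows with depends_on in {13} -> notify (id 14, level 6).
Iteration 7: rows with depends_on in {14} -> fetch (id 15, level 7).
Iteration 8: no rows with depends_on in {15}; recursion stops.
Total rows emitted: 8.

8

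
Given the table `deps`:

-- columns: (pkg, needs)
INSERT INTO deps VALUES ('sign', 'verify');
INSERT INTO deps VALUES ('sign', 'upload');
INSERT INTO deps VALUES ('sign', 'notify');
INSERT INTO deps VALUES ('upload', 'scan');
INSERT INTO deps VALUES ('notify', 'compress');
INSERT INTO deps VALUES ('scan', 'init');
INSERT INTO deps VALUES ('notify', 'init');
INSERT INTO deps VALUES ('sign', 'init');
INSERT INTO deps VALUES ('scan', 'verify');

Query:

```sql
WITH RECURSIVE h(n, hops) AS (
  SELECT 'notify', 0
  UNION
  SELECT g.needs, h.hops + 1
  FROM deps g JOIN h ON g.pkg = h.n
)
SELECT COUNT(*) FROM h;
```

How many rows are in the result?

Base: (notify, hops=0).
Iteration 1: edges from {notify} -> (compress, hops=1), (init, hops=1).
Iteration 2: no outgoing edges from {compress,init}; recursion stops.
Total rows emitted: 3.

3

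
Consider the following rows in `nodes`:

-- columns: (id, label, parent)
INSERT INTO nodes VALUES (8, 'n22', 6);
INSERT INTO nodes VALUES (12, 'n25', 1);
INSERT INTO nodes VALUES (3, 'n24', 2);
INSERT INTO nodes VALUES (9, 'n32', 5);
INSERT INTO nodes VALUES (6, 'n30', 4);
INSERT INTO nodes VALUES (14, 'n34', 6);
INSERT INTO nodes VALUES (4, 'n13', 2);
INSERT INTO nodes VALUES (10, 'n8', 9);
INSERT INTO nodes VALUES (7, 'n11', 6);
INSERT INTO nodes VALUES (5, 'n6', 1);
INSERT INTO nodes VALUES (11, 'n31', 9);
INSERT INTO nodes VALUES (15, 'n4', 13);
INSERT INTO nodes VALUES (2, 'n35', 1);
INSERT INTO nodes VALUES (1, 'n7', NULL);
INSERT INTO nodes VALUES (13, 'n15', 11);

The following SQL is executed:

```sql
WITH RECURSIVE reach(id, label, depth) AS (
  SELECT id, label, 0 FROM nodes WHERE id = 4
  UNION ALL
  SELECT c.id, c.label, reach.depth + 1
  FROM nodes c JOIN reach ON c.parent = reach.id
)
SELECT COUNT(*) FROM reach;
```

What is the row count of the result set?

Base: id=4 (n13) at depth 0.
Iteration 1: rows with parent in {4} -> n30 (id 6, depth 1).
Iteration 2: rows with parent in {6} -> n11 (id 7, depth 2), n22 (id 8, depth 2), n34 (id 14, depth 2).
Iteration 3: no rows with parent in {7,8,14}; recursion stops.
Total rows emitted: 5.

5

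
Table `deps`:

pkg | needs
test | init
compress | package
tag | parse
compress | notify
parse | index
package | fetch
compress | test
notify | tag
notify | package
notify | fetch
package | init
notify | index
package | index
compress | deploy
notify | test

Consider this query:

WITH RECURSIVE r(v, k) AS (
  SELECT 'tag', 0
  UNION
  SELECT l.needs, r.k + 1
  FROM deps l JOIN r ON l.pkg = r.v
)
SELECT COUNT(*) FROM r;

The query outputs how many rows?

Base: (tag, k=0).
Iteration 1: edges from {tag} -> (parse, k=1).
Iteration 2: edges from {parse} -> (index, k=2).
Iteration 3: no outgoing edges from {index}; recursion stops.
Total rows emitted: 3.

3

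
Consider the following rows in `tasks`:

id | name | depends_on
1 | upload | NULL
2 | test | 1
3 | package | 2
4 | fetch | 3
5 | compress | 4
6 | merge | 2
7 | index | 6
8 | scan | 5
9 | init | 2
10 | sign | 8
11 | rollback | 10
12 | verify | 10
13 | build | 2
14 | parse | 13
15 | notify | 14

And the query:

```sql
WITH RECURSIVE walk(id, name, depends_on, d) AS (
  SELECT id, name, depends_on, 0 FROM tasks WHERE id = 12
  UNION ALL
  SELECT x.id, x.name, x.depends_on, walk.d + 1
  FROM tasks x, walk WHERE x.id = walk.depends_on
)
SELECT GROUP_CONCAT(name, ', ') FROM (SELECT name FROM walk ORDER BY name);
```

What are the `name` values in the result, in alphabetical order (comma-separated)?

Base: id=12 (verify), depends_on=10, d 0.
Iteration 1: join on id=10 -> sign (id 10, depends_on=8, d 1).
Iteration 2: join on id=8 -> scan (id 8, depends_on=5, d 2).
Iteration 3: join on id=5 -> compress (id 5, depends_on=4, d 3).
Iteration 4: join on id=4 -> fetch (id 4, depends_on=3, d 4).
Iteration 5: join on id=3 -> package (id 3, depends_on=2, d 5).
Iteration 6: join on id=2 -> test (id 2, depends_on=1, d 6).
Iteration 7: join on id=1 -> upload (id 1, depends_on=NULL, d 7).
Iteration 8: depends_on is NULL; no match; recursion stops.

compress, fetch, package, scan, sign, test, upload, verify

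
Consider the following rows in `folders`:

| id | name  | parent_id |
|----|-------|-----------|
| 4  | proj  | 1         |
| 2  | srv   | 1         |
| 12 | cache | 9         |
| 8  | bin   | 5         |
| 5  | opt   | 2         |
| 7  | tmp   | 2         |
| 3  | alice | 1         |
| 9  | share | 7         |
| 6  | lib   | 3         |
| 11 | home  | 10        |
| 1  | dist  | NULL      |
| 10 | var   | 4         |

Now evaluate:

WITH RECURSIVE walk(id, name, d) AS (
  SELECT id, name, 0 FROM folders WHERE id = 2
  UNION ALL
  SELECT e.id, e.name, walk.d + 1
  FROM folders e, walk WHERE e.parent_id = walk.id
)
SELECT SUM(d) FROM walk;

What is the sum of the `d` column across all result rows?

9

Base: id=2 (srv) at d 0.
Iteration 1: rows with parent_id in {2} -> opt (id 5, d 1), tmp (id 7, d 1).
Iteration 2: rows with parent_id in {5,7} -> bin (id 8, d 2), share (id 9, d 2).
Iteration 3: rows with parent_id in {8,9} -> cache (id 12, d 3).
Iteration 4: no rows with parent_id in {12}; recursion stops.
SUM(d) = 0 + 1 + 1 + 2 + 2 + 3 = 9.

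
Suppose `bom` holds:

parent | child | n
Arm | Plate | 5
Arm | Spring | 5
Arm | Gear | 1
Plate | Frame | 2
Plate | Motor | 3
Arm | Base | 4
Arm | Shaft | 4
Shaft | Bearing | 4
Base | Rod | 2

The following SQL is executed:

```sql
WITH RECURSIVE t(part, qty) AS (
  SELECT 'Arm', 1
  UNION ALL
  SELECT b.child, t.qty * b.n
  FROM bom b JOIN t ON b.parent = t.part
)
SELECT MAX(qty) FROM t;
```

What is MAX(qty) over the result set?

Base: (Arm, qty=1).
Iteration 1: components of {Arm} -> Base = 1*4 = 4, Gear = 1*1 = 1, Plate = 1*5 = 5, Shaft = 1*4 = 4, Spring = 1*5 = 5.
Iteration 2: components of {Base,Gear,Plate,Shaft,Spring} -> Bearing = 4*4 = 16, Frame = 5*2 = 10, Motor = 5*3 = 15, Rod = 4*2 = 8.
Iteration 3: no further components; recursion stops.
qty values: 1, 5, 5, 1, 4, 4, 10, 15, 8, 16; the maximum is 16.

16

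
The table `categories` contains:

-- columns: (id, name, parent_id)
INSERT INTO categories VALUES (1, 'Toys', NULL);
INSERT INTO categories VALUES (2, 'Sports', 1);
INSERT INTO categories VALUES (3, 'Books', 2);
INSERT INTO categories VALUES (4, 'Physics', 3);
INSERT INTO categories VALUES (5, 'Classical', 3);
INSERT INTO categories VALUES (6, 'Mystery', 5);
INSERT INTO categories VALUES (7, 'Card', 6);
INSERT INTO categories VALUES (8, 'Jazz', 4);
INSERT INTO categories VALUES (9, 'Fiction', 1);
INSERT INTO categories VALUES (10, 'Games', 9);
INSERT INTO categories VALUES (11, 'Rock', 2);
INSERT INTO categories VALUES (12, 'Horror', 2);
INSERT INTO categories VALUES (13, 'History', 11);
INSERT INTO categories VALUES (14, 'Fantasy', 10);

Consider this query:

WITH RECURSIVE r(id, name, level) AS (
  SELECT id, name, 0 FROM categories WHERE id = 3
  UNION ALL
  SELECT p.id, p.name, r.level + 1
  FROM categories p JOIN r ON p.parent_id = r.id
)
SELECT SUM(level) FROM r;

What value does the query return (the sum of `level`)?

9

Base: id=3 (Books) at level 0.
Iteration 1: rows with parent_id in {3} -> Physics (id 4, level 1), Classical (id 5, level 1).
Iteration 2: rows with parent_id in {4,5} -> Mystery (id 6, level 2), Jazz (id 8, level 2).
Iteration 3: rows with parent_id in {6,8} -> Card (id 7, level 3).
Iteration 4: no rows with parent_id in {7}; recursion stops.
SUM(level) = 0 + 1 + 1 + 2 + 2 + 3 = 9.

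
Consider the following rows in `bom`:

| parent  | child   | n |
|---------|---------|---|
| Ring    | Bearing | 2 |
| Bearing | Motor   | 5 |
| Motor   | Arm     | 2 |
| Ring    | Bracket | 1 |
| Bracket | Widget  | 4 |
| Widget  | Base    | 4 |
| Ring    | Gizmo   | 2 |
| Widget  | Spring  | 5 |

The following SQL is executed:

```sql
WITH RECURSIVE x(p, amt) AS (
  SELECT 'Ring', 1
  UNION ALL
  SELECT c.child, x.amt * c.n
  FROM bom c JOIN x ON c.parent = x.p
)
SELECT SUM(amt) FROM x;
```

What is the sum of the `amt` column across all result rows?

Base: (Ring, amt=1).
Iteration 1: components of {Ring} -> Bearing = 1*2 = 2, Bracket = 1*1 = 1, Gizmo = 1*2 = 2.
Iteration 2: components of {Bearing,Bracket,Gizmo} -> Motor = 2*5 = 10, Widget = 1*4 = 4.
Iteration 3: components of {Motor,Widget} -> Arm = 10*2 = 20, Base = 4*4 = 16, Spring = 4*5 = 20.
Iteration 4: no further components; recursion stops.
SUM(amt) = 1 + 2 + 1 + 2 + 10 + 4 + 20 + 16 + 20 = 76.

76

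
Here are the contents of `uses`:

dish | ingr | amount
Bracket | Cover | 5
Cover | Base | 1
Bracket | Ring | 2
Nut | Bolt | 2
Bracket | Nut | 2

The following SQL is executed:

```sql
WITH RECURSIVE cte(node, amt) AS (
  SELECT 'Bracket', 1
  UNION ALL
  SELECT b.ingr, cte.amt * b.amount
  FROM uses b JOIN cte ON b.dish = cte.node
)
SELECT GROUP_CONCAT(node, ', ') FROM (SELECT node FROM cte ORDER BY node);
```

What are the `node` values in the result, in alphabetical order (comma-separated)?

Base, Bolt, Bracket, Cover, Nut, Ring

Base: (Bracket, amt=1).
Iteration 1: components of {Bracket} -> Cover = 1*5 = 5, Nut = 1*2 = 2, Ring = 1*2 = 2.
Iteration 2: components of {Cover,Nut,Ring} -> Base = 5*1 = 5, Bolt = 2*2 = 4.
Iteration 3: no further components; recursion stops.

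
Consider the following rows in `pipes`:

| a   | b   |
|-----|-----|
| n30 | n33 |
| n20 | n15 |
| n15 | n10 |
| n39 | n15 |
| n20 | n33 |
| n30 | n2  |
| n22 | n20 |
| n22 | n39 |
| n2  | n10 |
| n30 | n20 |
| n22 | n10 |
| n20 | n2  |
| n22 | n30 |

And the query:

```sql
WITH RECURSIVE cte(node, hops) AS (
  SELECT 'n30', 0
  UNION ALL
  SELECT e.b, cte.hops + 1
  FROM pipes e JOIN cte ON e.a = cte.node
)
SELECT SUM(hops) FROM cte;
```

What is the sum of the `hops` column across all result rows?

Base: (n30, hops=0).
Iteration 1: edges from {n30} -> (n2, hops=1), (n20, hops=1), (n33, hops=1).
Iteration 2: edges from {n2,n20,n33} -> (n10, hops=2), (n15, hops=2), (n2, hops=2), (n33, hops=2).
Iteration 3: edges from {n10,n15,n2,n33} -> (n10, hops=3) x2. [UNION ALL keeps all 2 new rows, including repeats]
Iteration 4: no outgoing edges from {n10}; recursion stops.
SUM(hops) = 0 + 1 + 1 + 1 + 2 + 2 + 2 + 2 + 3 + 3 = 17.

17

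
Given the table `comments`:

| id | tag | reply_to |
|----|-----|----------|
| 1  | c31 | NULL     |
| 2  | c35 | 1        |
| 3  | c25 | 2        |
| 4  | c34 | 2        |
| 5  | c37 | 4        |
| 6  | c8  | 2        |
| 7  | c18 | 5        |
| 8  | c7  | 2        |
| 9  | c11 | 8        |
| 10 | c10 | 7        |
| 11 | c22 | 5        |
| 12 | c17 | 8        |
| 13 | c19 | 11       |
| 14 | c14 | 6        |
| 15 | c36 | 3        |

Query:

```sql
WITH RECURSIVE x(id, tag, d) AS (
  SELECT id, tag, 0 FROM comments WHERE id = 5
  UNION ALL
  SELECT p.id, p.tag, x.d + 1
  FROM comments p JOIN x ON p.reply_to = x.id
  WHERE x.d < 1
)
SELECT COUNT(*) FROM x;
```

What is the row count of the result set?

Base: id=5 (c37) at d 0.
Iteration 1: rows with reply_to in {5} -> c18 (id 7, d 1), c22 (id 11, d 1).
Iteration 2: d < 1 fails for all current rows; recursion stops.
Total rows emitted: 3.

3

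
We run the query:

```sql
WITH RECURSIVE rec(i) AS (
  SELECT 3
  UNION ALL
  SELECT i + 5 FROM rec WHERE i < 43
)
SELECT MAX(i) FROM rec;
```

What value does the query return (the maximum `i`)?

Base: i=3.
Iteration 1: 3 < 43 holds -> i = 3 + 5 = 8.
Iteration 2: 8 < 43 holds -> i = 8 + 5 = 13.
Iteration 3: 13 < 43 holds -> i = 13 + 5 = 18.
Iteration 4: 18 < 43 holds -> i = 18 + 5 = 23.
Iteration 5: 23 < 43 holds -> i = 23 + 5 = 28.
Iteration 6: 28 < 43 holds -> i = 28 + 5 = 33.
Iteration 7: 33 < 43 holds -> i = 33 + 5 = 38.
Iteration 8: 38 < 43 holds -> i = 38 + 5 = 43.
Iteration 9: 43 < 43 fails; recursion stops.
i values: 3, 8, 13, 18, 23, 28, 33, 38, 43; the maximum is 43.

43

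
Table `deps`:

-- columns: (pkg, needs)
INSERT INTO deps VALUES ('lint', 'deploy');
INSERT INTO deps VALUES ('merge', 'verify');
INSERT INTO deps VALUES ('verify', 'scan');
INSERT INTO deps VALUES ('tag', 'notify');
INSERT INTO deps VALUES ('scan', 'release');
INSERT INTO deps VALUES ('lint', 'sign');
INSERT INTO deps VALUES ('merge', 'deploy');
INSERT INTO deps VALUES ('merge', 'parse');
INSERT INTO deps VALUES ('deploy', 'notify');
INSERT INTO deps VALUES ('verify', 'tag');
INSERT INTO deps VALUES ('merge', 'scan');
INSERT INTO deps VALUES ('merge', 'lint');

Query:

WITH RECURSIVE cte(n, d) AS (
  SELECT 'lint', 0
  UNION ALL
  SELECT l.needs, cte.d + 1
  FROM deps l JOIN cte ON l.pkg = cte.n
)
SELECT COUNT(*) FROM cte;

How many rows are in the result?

Base: (lint, d=0).
Iteration 1: edges from {lint} -> (deploy, d=1), (sign, d=1).
Iteration 2: edges from {deploy,sign} -> (notify, d=2).
Iteration 3: no outgoing edges from {notify}; recursion stops.
Total rows emitted: 4.

4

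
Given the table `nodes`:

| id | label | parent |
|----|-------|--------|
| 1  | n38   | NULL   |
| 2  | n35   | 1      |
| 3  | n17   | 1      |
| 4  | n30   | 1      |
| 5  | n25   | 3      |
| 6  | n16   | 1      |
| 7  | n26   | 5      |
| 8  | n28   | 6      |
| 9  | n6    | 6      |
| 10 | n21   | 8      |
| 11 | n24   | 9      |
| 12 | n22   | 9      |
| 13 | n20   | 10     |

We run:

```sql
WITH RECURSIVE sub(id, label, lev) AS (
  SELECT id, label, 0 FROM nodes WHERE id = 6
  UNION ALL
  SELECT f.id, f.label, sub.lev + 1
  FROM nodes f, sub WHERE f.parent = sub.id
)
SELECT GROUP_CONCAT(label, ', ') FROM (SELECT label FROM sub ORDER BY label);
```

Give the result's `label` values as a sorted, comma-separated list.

n16, n20, n21, n22, n24, n28, n6

Base: id=6 (n16) at lev 0.
Iteration 1: rows with parent in {6} -> n28 (id 8, lev 1), n6 (id 9, lev 1).
Iteration 2: rows with parent in {8,9} -> n21 (id 10, lev 2), n24 (id 11, lev 2), n22 (id 12, lev 2).
Iteration 3: rows with parent in {10,11,12} -> n20 (id 13, lev 3).
Iteration 4: no rows with parent in {13}; recursion stops.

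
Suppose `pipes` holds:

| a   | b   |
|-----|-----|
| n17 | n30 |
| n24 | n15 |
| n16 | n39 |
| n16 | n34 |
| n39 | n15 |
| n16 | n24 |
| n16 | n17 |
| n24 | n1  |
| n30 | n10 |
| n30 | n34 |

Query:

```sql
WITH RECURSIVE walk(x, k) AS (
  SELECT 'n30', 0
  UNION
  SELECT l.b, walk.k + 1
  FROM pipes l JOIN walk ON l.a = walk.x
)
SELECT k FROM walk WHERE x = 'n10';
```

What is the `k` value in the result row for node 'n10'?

1

Base: (n30, k=0).
Iteration 1: edges from {n30} -> (n10, k=1), (n34, k=1).
Iteration 2: no outgoing edges from {n10,n34}; recursion stops.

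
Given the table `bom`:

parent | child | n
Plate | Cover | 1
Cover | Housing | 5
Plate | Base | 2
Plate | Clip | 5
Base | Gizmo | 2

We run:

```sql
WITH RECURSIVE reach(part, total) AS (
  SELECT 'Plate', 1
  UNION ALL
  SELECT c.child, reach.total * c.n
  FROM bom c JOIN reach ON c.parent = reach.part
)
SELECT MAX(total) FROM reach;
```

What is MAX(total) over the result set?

5

Base: (Plate, total=1).
Iteration 1: components of {Plate} -> Base = 1*2 = 2, Clip = 1*5 = 5, Cover = 1*1 = 1.
Iteration 2: components of {Base,Clip,Cover} -> Gizmo = 2*2 = 4, Housing = 1*5 = 5.
Iteration 3: no further components; recursion stops.
total values: 1, 1, 2, 5, 5, 4; the maximum is 5.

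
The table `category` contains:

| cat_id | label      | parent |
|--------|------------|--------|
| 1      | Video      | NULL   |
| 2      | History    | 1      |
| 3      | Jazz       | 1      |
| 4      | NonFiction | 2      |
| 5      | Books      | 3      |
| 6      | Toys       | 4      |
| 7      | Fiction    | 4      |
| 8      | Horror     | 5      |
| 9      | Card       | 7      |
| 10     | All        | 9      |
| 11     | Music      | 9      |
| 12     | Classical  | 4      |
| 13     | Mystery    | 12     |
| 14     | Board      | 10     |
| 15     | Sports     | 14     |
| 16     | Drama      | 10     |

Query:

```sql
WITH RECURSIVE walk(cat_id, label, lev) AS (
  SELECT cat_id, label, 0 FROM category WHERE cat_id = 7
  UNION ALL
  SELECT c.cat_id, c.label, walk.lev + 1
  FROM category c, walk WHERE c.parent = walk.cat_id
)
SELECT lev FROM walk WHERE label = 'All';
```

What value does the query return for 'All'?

2

Base: cat_id=7 (Fiction) at lev 0.
Iteration 1: rows with parent in {7} -> Card (id 9, lev 1).
Iteration 2: rows with parent in {9} -> All (id 10, lev 2), Music (id 11, lev 2).
Iteration 3: rows with parent in {10,11} -> Board (id 14, lev 3), Drama (id 16, lev 3).
Iteration 4: rows with parent in {14,16} -> Sports (id 15, lev 4).
Iteration 5: no rows with parent in {15}; recursion stops.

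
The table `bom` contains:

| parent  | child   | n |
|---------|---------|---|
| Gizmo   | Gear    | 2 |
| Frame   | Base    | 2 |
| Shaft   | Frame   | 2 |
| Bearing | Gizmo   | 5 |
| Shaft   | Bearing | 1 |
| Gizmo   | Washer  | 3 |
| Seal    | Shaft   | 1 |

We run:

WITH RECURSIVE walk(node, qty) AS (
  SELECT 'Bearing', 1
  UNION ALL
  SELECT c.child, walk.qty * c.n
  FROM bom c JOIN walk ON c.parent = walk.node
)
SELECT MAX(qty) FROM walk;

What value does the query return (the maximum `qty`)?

Base: (Bearing, qty=1).
Iteration 1: components of {Bearing} -> Gizmo = 1*5 = 5.
Iteration 2: components of {Gizmo} -> Gear = 5*2 = 10, Washer = 5*3 = 15.
Iteration 3: no further components; recursion stops.
qty values: 1, 5, 15, 10; the maximum is 15.

15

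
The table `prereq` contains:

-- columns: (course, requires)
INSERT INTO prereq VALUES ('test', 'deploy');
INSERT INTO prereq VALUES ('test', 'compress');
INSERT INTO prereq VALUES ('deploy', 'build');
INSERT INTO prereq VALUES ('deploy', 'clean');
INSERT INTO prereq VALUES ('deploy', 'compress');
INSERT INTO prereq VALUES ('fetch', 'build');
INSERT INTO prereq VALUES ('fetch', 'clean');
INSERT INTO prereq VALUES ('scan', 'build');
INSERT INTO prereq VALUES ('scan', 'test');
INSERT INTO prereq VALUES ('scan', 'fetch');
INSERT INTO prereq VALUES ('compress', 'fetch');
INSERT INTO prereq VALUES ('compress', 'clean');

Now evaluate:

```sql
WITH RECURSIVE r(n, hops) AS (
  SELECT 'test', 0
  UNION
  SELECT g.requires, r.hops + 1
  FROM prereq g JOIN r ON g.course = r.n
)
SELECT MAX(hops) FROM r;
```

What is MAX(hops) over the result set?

4

Base: (test, hops=0).
Iteration 1: edges from {test} -> (compress, hops=1), (deploy, hops=1).
Iteration 2: edges from {compress,deploy} -> (build, hops=2), (clean, hops=2), (compress, hops=2), (fetch, hops=2). [UNION drops 1 duplicate row(s)]
Iteration 3: edges from {build,clean,compress,fetch} -> (build, hops=3), (clean, hops=3), (fetch, hops=3). [UNION drops 1 duplicate row(s)]
Iteration 4: edges from {build,clean,fetch} -> (build, hops=4), (clean, hops=4).
Iteration 5: no outgoing edges from {build,clean}; recursion stops.
hops values: 0, 1, 1, 2, 2, 2, 2, 3, 3, 3, 4, 4; the maximum is 4.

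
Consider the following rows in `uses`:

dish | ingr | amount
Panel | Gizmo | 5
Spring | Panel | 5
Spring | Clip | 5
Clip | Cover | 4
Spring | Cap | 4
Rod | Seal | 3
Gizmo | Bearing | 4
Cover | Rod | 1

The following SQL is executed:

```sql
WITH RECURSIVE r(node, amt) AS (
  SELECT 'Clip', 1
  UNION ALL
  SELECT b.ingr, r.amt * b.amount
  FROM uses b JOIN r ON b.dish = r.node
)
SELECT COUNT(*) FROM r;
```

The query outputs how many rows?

Base: (Clip, amt=1).
Iteration 1: components of {Clip} -> Cover = 1*4 = 4.
Iteration 2: components of {Cover} -> Rod = 4*1 = 4.
Iteration 3: components of {Rod} -> Seal = 4*3 = 12.
Iteration 4: no further components; recursion stops.
Total rows emitted: 4.

4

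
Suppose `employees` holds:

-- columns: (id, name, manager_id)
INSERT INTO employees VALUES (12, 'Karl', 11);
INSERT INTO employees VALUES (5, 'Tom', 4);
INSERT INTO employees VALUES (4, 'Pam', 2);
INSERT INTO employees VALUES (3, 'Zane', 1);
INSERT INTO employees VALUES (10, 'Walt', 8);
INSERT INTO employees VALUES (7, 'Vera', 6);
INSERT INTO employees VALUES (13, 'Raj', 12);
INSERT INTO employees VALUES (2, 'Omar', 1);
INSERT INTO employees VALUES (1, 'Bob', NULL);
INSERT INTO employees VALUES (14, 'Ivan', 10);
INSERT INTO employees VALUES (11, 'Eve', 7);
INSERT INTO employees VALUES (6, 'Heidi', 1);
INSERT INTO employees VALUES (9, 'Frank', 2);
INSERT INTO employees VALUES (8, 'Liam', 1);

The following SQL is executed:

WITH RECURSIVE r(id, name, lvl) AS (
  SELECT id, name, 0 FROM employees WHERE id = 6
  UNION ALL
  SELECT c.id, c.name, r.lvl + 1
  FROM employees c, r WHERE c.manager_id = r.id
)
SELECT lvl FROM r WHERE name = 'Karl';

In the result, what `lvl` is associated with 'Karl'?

Base: id=6 (Heidi) at lvl 0.
Iteration 1: rows with manager_id in {6} -> Vera (id 7, lvl 1).
Iteration 2: rows with manager_id in {7} -> Eve (id 11, lvl 2).
Iteration 3: rows with manager_id in {11} -> Karl (id 12, lvl 3).
Iteration 4: rows with manager_id in {12} -> Raj (id 13, lvl 4).
Iteration 5: no rows with manager_id in {13}; recursion stops.

3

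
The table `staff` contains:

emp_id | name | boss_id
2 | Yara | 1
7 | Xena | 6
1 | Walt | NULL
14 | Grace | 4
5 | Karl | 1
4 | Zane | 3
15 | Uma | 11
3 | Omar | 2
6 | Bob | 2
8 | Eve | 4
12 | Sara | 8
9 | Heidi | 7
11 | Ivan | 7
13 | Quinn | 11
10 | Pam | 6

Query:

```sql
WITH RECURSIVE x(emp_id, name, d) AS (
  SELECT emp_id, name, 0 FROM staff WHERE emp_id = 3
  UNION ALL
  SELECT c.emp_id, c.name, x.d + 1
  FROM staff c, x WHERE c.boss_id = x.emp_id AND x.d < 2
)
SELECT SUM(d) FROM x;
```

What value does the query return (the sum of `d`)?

5

Base: emp_id=3 (Omar) at d 0.
Iteration 1: rows with boss_id in {3} -> Zane (id 4, d 1).
Iteration 2: rows with boss_id in {4} -> Eve (id 8, d 2), Grace (id 14, d 2).
Iteration 3: d < 2 fails for all current rows; recursion stops.
SUM(d) = 0 + 1 + 2 + 2 = 5.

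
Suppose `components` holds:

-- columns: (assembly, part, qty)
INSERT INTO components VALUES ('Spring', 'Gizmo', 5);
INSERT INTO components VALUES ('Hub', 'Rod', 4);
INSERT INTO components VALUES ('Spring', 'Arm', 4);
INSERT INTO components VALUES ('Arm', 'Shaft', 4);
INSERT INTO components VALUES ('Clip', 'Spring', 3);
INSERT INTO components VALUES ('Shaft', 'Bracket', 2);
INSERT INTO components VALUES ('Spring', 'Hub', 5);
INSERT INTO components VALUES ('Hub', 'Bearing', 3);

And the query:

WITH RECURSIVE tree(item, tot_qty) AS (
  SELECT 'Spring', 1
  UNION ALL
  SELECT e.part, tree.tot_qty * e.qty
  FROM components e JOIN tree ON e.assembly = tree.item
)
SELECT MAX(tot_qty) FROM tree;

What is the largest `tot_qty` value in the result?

Base: (Spring, tot_qty=1).
Iteration 1: components of {Spring} -> Arm = 1*4 = 4, Gizmo = 1*5 = 5, Hub = 1*5 = 5.
Iteration 2: components of {Arm,Gizmo,Hub} -> Bearing = 5*3 = 15, Rod = 5*4 = 20, Shaft = 4*4 = 16.
Iteration 3: components of {Bearing,Rod,Shaft} -> Bracket = 16*2 = 32.
Iteration 4: no further components; recursion stops.
tot_qty values: 1, 5, 4, 5, 16, 20, 15, 32; the maximum is 32.

32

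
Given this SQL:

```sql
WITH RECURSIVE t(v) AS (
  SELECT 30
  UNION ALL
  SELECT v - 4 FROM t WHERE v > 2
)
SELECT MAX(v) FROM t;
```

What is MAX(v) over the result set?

Base: v=30.
Iteration 1: 30 > 2 holds -> v = 30 - 4 = 26.
Iteration 2: 26 > 2 holds -> v = 26 - 4 = 22.
Iteration 3: 22 > 2 holds -> v = 22 - 4 = 18.
Iteration 4: 18 > 2 holds -> v = 18 - 4 = 14.
Iteration 5: 14 > 2 holds -> v = 14 - 4 = 10.
Iteration 6: 10 > 2 holds -> v = 10 - 4 = 6.
Iteration 7: 6 > 2 holds -> v = 6 - 4 = 2.
Iteration 8: 2 > 2 fails; recursion stops.
v values: 30, 26, 22, 18, 14, 10, 6, 2; the maximum is 30.

30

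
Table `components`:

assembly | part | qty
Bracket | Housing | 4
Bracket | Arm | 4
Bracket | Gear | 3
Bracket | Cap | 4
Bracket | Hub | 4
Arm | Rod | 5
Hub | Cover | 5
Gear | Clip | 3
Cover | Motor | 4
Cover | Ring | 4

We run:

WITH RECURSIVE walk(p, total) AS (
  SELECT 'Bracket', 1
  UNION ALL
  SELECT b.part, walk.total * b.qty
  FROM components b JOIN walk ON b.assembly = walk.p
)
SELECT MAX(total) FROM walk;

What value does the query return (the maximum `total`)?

Base: (Bracket, total=1).
Iteration 1: components of {Bracket} -> Arm = 1*4 = 4, Cap = 1*4 = 4, Gear = 1*3 = 3, Housing = 1*4 = 4, Hub = 1*4 = 4.
Iteration 2: components of {Arm,Cap,Gear,Housing,Hub} -> Clip = 3*3 = 9, Cover = 4*5 = 20, Rod = 4*5 = 20.
Iteration 3: components of {Clip,Cover,Rod} -> Motor = 20*4 = 80, Ring = 20*4 = 80.
Iteration 4: no further components; recursion stops.
total values: 1, 4, 4, 3, 4, 4, 20, 9, 20, 80, 80; the maximum is 80.

80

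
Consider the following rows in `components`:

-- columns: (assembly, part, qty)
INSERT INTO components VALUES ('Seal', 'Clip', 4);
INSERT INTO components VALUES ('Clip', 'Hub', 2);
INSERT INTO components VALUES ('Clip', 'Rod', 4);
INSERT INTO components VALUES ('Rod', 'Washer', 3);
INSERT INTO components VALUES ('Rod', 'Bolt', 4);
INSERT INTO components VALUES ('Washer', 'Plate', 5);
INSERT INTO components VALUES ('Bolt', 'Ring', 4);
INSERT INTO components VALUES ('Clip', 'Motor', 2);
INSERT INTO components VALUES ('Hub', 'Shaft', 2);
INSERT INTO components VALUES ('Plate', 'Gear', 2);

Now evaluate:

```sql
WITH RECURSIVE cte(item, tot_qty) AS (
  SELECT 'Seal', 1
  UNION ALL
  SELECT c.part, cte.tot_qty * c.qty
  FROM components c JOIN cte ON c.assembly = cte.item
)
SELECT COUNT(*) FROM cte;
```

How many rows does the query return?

Base: (Seal, tot_qty=1).
Iteration 1: components of {Seal} -> Clip = 1*4 = 4.
Iteration 2: components of {Clip} -> Hub = 4*2 = 8, Motor = 4*2 = 8, Rod = 4*4 = 16.
Iteration 3: components of {Hub,Motor,Rod} -> Bolt = 16*4 = 64, Shaft = 8*2 = 16, Washer = 16*3 = 48.
Iteration 4: components of {Bolt,Shaft,Washer} -> Plate = 48*5 = 240, Ring = 64*4 = 256.
Iteration 5: components of {Plate,Ring} -> Gear = 240*2 = 480.
Iteration 6: no further components; recursion stops.
Total rows emitted: 11.

11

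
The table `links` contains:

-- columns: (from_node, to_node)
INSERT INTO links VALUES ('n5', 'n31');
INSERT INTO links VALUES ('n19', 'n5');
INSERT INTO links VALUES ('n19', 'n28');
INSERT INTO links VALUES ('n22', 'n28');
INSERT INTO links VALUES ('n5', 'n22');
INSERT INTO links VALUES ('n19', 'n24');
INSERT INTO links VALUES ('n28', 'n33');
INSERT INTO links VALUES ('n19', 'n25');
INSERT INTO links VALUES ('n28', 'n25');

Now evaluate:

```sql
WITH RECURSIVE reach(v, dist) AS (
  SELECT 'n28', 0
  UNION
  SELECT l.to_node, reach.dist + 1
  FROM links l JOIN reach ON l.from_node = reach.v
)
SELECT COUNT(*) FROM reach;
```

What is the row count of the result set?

Base: (n28, dist=0).
Iteration 1: edges from {n28} -> (n25, dist=1), (n33, dist=1).
Iteration 2: no outgoing edges from {n25,n33}; recursion stops.
Total rows emitted: 3.

3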